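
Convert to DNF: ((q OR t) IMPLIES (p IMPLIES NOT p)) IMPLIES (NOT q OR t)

((q OR t) IMPLIES (p IMPLIES NOT p)) IMPLIES (NOT q OR t)
≡ NOT ((q OR t) IMPLIES (p IMPLIES NOT p)) OR NOT q OR t
≡ NOT (NOT (q OR t) OR (p IMPLIES NOT p)) OR NOT q OR t
≡ NOT (NOT (q OR t) OR NOT p OR NOT p) OR NOT q OR t
≡ (NOT NOT (q OR t) AND NOT NOT p AND NOT NOT p) OR NOT q OR t
≡ ((q OR t) AND NOT NOT p AND NOT NOT p) OR NOT q OR t
≡ ((q OR t) AND p AND NOT NOT p) OR NOT q OR t
≡ ((q OR t) AND p AND p) OR NOT q OR t
≡ (q AND p AND p) OR (t AND p AND p) OR NOT q OR t
≡ (q AND p) OR NOT q OR t

(q AND p) OR NOT q OR t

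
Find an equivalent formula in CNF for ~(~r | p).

r & ~p

~(~r | p)
≡ ~~r & ~p   [De Morgan]
≡ r & ~p   [double negation]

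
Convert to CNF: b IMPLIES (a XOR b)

b IMPLIES (a XOR b)
⇔ NOT b OR (a XOR b)   [eliminate IMPLIES]
⇔ NOT b OR ((a OR b) AND NOT (a AND b))   [expand XOR]
⇔ NOT b OR ((a OR b) AND (NOT a OR NOT b))   [De Morgan]
⇔ (NOT b OR a OR b) AND (NOT b OR NOT a OR NOT b)   [distribute OR over AND]
⇔ NOT b OR NOT a   [simplify]

NOT b OR NOT a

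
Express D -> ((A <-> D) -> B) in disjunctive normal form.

~D | (D & ~A) | B

D -> ((A <-> D) -> B)
= ~D | ((A <-> D) -> B)   [eliminate ->]
= ~D | ~(A <-> D) | B   [eliminate ->]
= ~D | ~((A -> D) & (D -> A)) | B   [eliminate <->]
= ~D | ~((~A | D) & (D -> A)) | B   [eliminate ->]
= ~D | ~((~A | D) & (~D | A)) | B   [eliminate ->]
= ~D | ~(~A | D) | ~(~D | A) | B   [De Morgan]
= ~D | (~~A & ~D) | ~(~D | A) | B   [De Morgan]
= ~D | (A & ~D) | ~(~D | A) | B   [double negation]
= ~D | (A & ~D) | (~~D & ~A) | B   [De Morgan]
= ~D | (A & ~D) | (D & ~A) | B   [double negation]
= ~D | (D & ~A) | B   [simplify]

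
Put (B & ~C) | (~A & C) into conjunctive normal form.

(B | ~A) & (B | C) & (~C | ~A)

(B & ~C) | (~A & C)
⇔ (B | ~A) & (B | C) & (~C | ~A) & (~C | C)   [distribute | over &]
⇔ (B | ~A) & (B | C) & (~C | ~A)   [simplify]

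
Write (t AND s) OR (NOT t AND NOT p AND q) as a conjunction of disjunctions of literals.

(t OR NOT p) AND (t OR q) AND (s OR NOT t) AND (s OR NOT p) AND (s OR q)

(t AND s) OR (NOT t AND NOT p AND q)
≡ (t OR NOT t) AND (t OR NOT p) AND (t OR q) AND (s OR NOT t) AND (s OR NOT p) AND (s OR q)   [distribute OR over AND]
≡ (t OR NOT p) AND (t OR q) AND (s OR NOT t) AND (s OR NOT p) AND (s OR q)   [simplify]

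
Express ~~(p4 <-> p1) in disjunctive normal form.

~~(p4 <-> p1)
≡ ~~((p4 -> p1) & (p1 -> p4))
≡ ~~((~p4 | p1) & (p1 -> p4))
≡ ~~((~p4 | p1) & (~p1 | p4))
≡ (~p4 | p1) & (~p1 | p4)
≡ (~p4 & ~p1) | (~p4 & p4) | (p1 & ~p1) | (p1 & p4)
≡ (~p4 & ~p1) | (p1 & p4)

(~p4 & ~p1) | (p1 & p4)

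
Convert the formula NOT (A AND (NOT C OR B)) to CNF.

(NOT A OR C) AND (NOT A OR NOT B)

NOT (A AND (NOT C OR B))
⇔ NOT A OR NOT (NOT C OR B)   [De Morgan]
⇔ NOT A OR (NOT NOT C AND NOT B)   [De Morgan]
⇔ NOT A OR (C AND NOT B)   [double negation]
⇔ (NOT A OR C) AND (NOT A OR NOT B)   [distribute OR over AND]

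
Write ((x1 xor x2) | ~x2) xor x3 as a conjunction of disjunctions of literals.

(~x1 | ~x2 | x3) & (~x2 | x1 | ~x3) & (x2 | ~x3)

((x1 xor x2) | ~x2) xor x3
≡ ((x1 xor x2) | ~x2 | x3) & ~(((x1 xor x2) | ~x2) & x3)   (expand xor)
≡ (((x1 | x2) & ~(x1 & x2)) | ~x2 | x3) & ~(((x1 xor x2) | ~x2) & x3)   (expand xor)
≡ (((x1 | x2) & ~(x1 & x2)) | ~x2 | x3) & ~((((x1 | x2) & ~(x1 & x2)) | ~x2) & x3)   (expand xor)
≡ (((x1 | x2) & (~x1 | ~x2)) | ~x2 | x3) & ~((((x1 | x2) & ~(x1 & x2)) | ~x2) & x3)   (De Morgan)
≡ (((x1 | x2) & (~x1 | ~x2)) | ~x2 | x3) & (~(((x1 | x2) & ~(x1 & x2)) | ~x2) | ~x3)   (De Morgan)
≡ (((x1 | x2) & (~x1 | ~x2)) | ~x2 | x3) & ((~((x1 | x2) & ~(x1 & x2)) & ~~x2) | ~x3)   (De Morgan)
≡ (((x1 | x2) & (~x1 | ~x2)) | ~x2 | x3) & (((~(x1 | x2) | ~~(x1 & x2)) & ~~x2) | ~x3)   (De Morgan)
≡ (((x1 | x2) & (~x1 | ~x2)) | ~x2 | x3) & ((((~x1 & ~x2) | ~~(x1 & x2)) & ~~x2) | ~x3)   (De Morgan)
≡ (((x1 | x2) & (~x1 | ~x2)) | ~x2 | x3) & ((((~x1 & ~x2) | (x1 & x2)) & ~~x2) | ~x3)   (double negation)
≡ (((x1 | x2) & (~x1 | ~x2)) | ~x2 | x3) & ((((~x1 & ~x2) | (x1 & x2)) & x2) | ~x3)   (double negation)
≡ (x1 | x2 | ~x2 | x3) & (~x1 | ~x2 | ~x2 | x3) & (~x1 | x1 | ~x3) & (~x1 | x2 | ~x3) & (~x2 | x1 | ~x3) & (~x2 | x2 | ~x3) & (x2 | ~x3)   (distribute | over &)
≡ (~x1 | ~x2 | x3) & (~x2 | x1 | ~x3) & (x2 | ~x3)   (simplify)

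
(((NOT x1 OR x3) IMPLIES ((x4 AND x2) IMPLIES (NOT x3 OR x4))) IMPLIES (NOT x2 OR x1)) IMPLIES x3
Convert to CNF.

(((NOT x1 OR x3) IMPLIES ((x4 AND x2) IMPLIES (NOT x3 OR x4))) IMPLIES (NOT x2 OR x1)) IMPLIES x3
⇔ NOT (((NOT x1 OR x3) IMPLIES ((x4 AND x2) IMPLIES (NOT x3 OR x4))) IMPLIES (NOT x2 OR x1)) OR x3
⇔ NOT (NOT ((NOT x1 OR x3) IMPLIES ((x4 AND x2) IMPLIES (NOT x3 OR x4))) OR NOT x2 OR x1) OR x3
⇔ NOT (NOT (NOT (NOT x1 OR x3) OR ((x4 AND x2) IMPLIES (NOT x3 OR x4))) OR NOT x2 OR x1) OR x3
⇔ NOT (NOT (NOT (NOT x1 OR x3) OR NOT (x4 AND x2) OR NOT x3 OR x4) OR NOT x2 OR x1) OR x3
⇔ (NOT NOT (NOT (NOT x1 OR x3) OR NOT (x4 AND x2) OR NOT x3 OR x4) AND NOT NOT x2 AND NOT x1) OR x3
⇔ ((NOT (NOT x1 OR x3) OR NOT (x4 AND x2) OR NOT x3 OR x4) AND NOT NOT x2 AND NOT x1) OR x3
⇔ (((NOT NOT x1 AND NOT x3) OR NOT (x4 AND x2) OR NOT x3 OR x4) AND NOT NOT x2 AND NOT x1) OR x3
⇔ (((x1 AND NOT x3) OR NOT (x4 AND x2) OR NOT x3 OR x4) AND NOT NOT x2 AND NOT x1) OR x3
⇔ (((x1 AND NOT x3) OR NOT x4 OR NOT x2 OR NOT x3 OR x4) AND NOT NOT x2 AND NOT x1) OR x3
⇔ (((x1 AND NOT x3) OR NOT x4 OR NOT x2 OR NOT x3 OR x4) AND x2 AND NOT x1) OR x3
⇔ (x1 OR NOT x4 OR NOT x2 OR NOT x3 OR x4 OR x3) AND (NOT x3 OR NOT x4 OR NOT x2 OR NOT x3 OR x4 OR x3) AND (x2 OR x3) AND (NOT x1 OR x3)
⇔ (x2 OR x3) AND (NOT x1 OR x3)

(x2 OR x3) AND (NOT x1 OR x3)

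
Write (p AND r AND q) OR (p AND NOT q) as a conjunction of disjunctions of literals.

(p AND r AND q) OR (p AND NOT q)
≡ (p OR p) AND (p OR NOT q) AND (r OR p) AND (r OR NOT q) AND (q OR p) AND (q OR NOT q)   — distribute OR over AND
≡ p AND (r OR NOT q)   — simplify

p AND (r OR NOT q)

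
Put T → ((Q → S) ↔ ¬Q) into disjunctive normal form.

T → ((Q → S) ↔ ¬Q)
≡ ¬T ∨ ((Q → S) ↔ ¬Q)   — eliminate →
≡ ¬T ∨ (((Q → S) → ¬Q) ∧ (¬Q → (Q → S)))   — eliminate ↔
≡ ¬T ∨ ((¬(Q → S) ∨ ¬Q) ∧ (¬Q → (Q → S)))   — eliminate →
≡ ¬T ∨ ((¬(¬Q ∨ S) ∨ ¬Q) ∧ (¬Q → (Q → S)))   — eliminate →
≡ ¬T ∨ ((¬(¬Q ∨ S) ∨ ¬Q) ∧ (¬¬Q ∨ (Q → S)))   — eliminate →
≡ ¬T ∨ ((¬(¬Q ∨ S) ∨ ¬Q) ∧ (¬¬Q ∨ ¬Q ∨ S))   — eliminate →
≡ ¬T ∨ (((¬¬Q ∧ ¬S) ∨ ¬Q) ∧ (¬¬Q ∨ ¬Q ∨ S))   — De Morgan
≡ ¬T ∨ (((Q ∧ ¬S) ∨ ¬Q) ∧ (¬¬Q ∨ ¬Q ∨ S))   — double negation
≡ ¬T ∨ (((Q ∧ ¬S) ∨ ¬Q) ∧ (Q ∨ ¬Q ∨ S))   — double negation
≡ ¬T ∨ (Q ∧ ¬S ∧ Q) ∨ (Q ∧ ¬S ∧ ¬Q) ∨ (Q ∧ ¬S ∧ S) ∨ (¬Q ∧ Q) ∨ (¬Q ∧ ¬Q) ∨ (¬Q ∧ S)   — distribute ∧ over ∨
≡ ¬T ∨ (Q ∧ ¬S) ∨ ¬Q   — simplify

¬T ∨ (Q ∧ ¬S) ∨ ¬Q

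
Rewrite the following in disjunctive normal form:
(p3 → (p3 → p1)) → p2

(p3 → (p3 → p1)) → p2
⇔ ¬(p3 → (p3 → p1)) ∨ p2   [eliminate →]
⇔ ¬(¬p3 ∨ (p3 → p1)) ∨ p2   [eliminate →]
⇔ ¬(¬p3 ∨ ¬p3 ∨ p1) ∨ p2   [eliminate →]
⇔ (¬¬p3 ∧ ¬¬p3 ∧ ¬p1) ∨ p2   [De Morgan]
⇔ (p3 ∧ ¬¬p3 ∧ ¬p1) ∨ p2   [double negation]
⇔ (p3 ∧ p3 ∧ ¬p1) ∨ p2   [double negation]
⇔ (p3 ∧ ¬p1) ∨ p2   [simplify]

(p3 ∧ ¬p1) ∨ p2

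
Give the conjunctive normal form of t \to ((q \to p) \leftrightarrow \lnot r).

t \to ((q \to p) \leftrightarrow \lnot r)
= \lnot t \lor ((q \to p) \leftrightarrow \lnot r)   — eliminate \to
= \lnot t \lor (((q \to p) \to \lnot r) \land (\lnot r \to (q \to p)))   — eliminate \leftrightarrow
= \lnot t \lor ((\lnot (q \to p) \lor \lnot r) \land (\lnot r \to (q \to p)))   — eliminate \to
= \lnot t \lor ((\lnot (\lnot q \lor p) \lor \lnot r) \land (\lnot r \to (q \to p)))   — eliminate \to
= \lnot t \lor ((\lnot (\lnot q \lor p) \lor \lnot r) \land (\lnot \lnot r \lor (q \to p)))   — eliminate \to
= \lnot t \lor ((\lnot (\lnot q \lor p) \lor \lnot r) \land (\lnot \lnot r \lor \lnot q \lor p))   — eliminate \to
= \lnot t \lor (((\lnot \lnot q \land \lnot p) \lor \lnot r) \land (\lnot \lnot r \lor \lnot q \lor p))   — De Morgan
= \lnot t \lor (((q \land \lnot p) \lor \lnot r) \land (\lnot \lnot r \lor \lnot q \lor p))   — double negation
= \lnot t \lor (((q \land \lnot p) \lor \lnot r) \land (r \lor \lnot q \lor p))   — double negation
= (\lnot t \lor q \lor \lnot r) \land (\lnot t \lor \lnot p \lor \lnot r) \land (\lnot t \lor r \lor \lnot q \lor p)   — distribute \lor over \land

(\lnot t \lor q \lor \lnot r) \land (\lnot t \lor \lnot p \lor \lnot r) \land (\lnot t \lor r \lor \lnot q \lor p)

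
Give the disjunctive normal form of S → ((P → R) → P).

S → ((P → R) → P)
≡ ¬S ∨ ((P → R) → P)   [eliminate →]
≡ ¬S ∨ ¬(P → R) ∨ P   [eliminate →]
≡ ¬S ∨ ¬(¬P ∨ R) ∨ P   [eliminate →]
≡ ¬S ∨ (¬¬P ∧ ¬R) ∨ P   [De Morgan]
≡ ¬S ∨ (P ∧ ¬R) ∨ P   [double negation]
≡ ¬S ∨ P   [simplify]

¬S ∨ P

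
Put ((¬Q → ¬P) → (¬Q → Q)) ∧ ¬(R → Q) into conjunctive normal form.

(P ∨ Q) ∧ R ∧ ¬Q

((¬Q → ¬P) → (¬Q → Q)) ∧ ¬(R → Q)
≡ (¬(¬Q → ¬P) ∨ (¬Q → Q)) ∧ ¬(R → Q)
≡ (¬(¬¬Q ∨ ¬P) ∨ (¬Q → Q)) ∧ ¬(R → Q)
≡ (¬(¬¬Q ∨ ¬P) ∨ ¬¬Q ∨ Q) ∧ ¬(R → Q)
≡ (¬(¬¬Q ∨ ¬P) ∨ ¬¬Q ∨ Q) ∧ ¬(¬R ∨ Q)
≡ ((¬¬¬Q ∧ ¬¬P) ∨ ¬¬Q ∨ Q) ∧ ¬(¬R ∨ Q)
≡ ((¬Q ∧ ¬¬P) ∨ ¬¬Q ∨ Q) ∧ ¬(¬R ∨ Q)
≡ ((¬Q ∧ P) ∨ ¬¬Q ∨ Q) ∧ ¬(¬R ∨ Q)
≡ ((¬Q ∧ P) ∨ Q ∨ Q) ∧ ¬(¬R ∨ Q)
≡ ((¬Q ∧ P) ∨ Q ∨ Q) ∧ ¬¬R ∧ ¬Q
≡ ((¬Q ∧ P) ∨ Q ∨ Q) ∧ R ∧ ¬Q
≡ (¬Q ∨ Q ∨ Q) ∧ (P ∨ Q ∨ Q) ∧ R ∧ ¬Q
≡ (P ∨ Q) ∧ R ∧ ¬Q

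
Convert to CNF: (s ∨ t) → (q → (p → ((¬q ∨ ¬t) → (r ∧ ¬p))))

(s ∨ t) → (q → (p → ((¬q ∨ ¬t) → (r ∧ ¬p))))
≡ ¬(s ∨ t) ∨ (q → (p → ((¬q ∨ ¬t) → (r ∧ ¬p))))   [eliminate →]
≡ ¬(s ∨ t) ∨ ¬q ∨ (p → ((¬q ∨ ¬t) → (r ∧ ¬p)))   [eliminate →]
≡ ¬(s ∨ t) ∨ ¬q ∨ ¬p ∨ ((¬q ∨ ¬t) → (r ∧ ¬p))   [eliminate →]
≡ ¬(s ∨ t) ∨ ¬q ∨ ¬p ∨ ¬(¬q ∨ ¬t) ∨ (r ∧ ¬p)   [eliminate →]
≡ (¬s ∧ ¬t) ∨ ¬q ∨ ¬p ∨ ¬(¬q ∨ ¬t) ∨ (r ∧ ¬p)   [De Morgan]
≡ (¬s ∧ ¬t) ∨ ¬q ∨ ¬p ∨ (¬¬q ∧ ¬¬t) ∨ (r ∧ ¬p)   [De Morgan]
≡ (¬s ∧ ¬t) ∨ ¬q ∨ ¬p ∨ (q ∧ ¬¬t) ∨ (r ∧ ¬p)   [double negation]
≡ (¬s ∧ ¬t) ∨ ¬q ∨ ¬p ∨ (q ∧ t) ∨ (r ∧ ¬p)   [double negation]
≡ (¬s ∨ ¬q ∨ ¬p ∨ q ∨ r) ∧ (¬s ∨ ¬q ∨ ¬p ∨ q ∨ ¬p) ∧ (¬s ∨ ¬q ∨ ¬p ∨ t ∨ r) ∧ (¬s ∨ ¬q ∨ ¬p ∨ t ∨ ¬p) ∧ (¬t ∨ ¬q ∨ ¬p ∨ q ∨ r) ∧ (¬t ∨ ¬q ∨ ¬p ∨ q ∨ ¬p) ∧ (¬t ∨ ¬q ∨ ¬p ∨ t ∨ r) ∧ (¬t ∨ ¬q ∨ ¬p ∨ t ∨ ¬p)   [distribute ∨ over ∧]
≡ ¬s ∨ ¬q ∨ ¬p ∨ t   [simplify]

¬s ∨ ¬q ∨ ¬p ∨ t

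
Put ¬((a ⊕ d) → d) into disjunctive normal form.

¬((a ⊕ d) → d)
⇔ ¬(¬(a ⊕ d) ∨ d)   (eliminate →)
⇔ ¬(¬((a ∧ ¬d) ∨ (¬a ∧ d)) ∨ d)   (expand ⊕)
⇔ ¬¬((a ∧ ¬d) ∨ (¬a ∧ d)) ∧ ¬d   (De Morgan)
⇔ ((a ∧ ¬d) ∨ (¬a ∧ d)) ∧ ¬d   (double negation)
⇔ (a ∧ ¬d ∧ ¬d) ∨ (¬a ∧ d ∧ ¬d)   (distribute ∧ over ∨)
⇔ a ∧ ¬d   (simplify)

a ∧ ¬d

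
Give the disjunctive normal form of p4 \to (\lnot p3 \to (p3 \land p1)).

\lnot p4 \lor p3

p4 \to (\lnot p3 \to (p3 \land p1))
≡ \lnot p4 \lor (\lnot p3 \to (p3 \land p1))   (eliminate \to)
≡ \lnot p4 \lor \lnot \lnot p3 \lor (p3 \land p1)   (eliminate \to)
≡ \lnot p4 \lor p3 \lor (p3 \land p1)   (double negation)
≡ \lnot p4 \lor p3   (simplify)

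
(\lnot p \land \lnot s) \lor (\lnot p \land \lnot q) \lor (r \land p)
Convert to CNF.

(\lnot p \land \lnot s) \lor (\lnot p \land \lnot q) \lor (r \land p)
≡ (\lnot p \lor \lnot p \lor r) \land (\lnot p \lor \lnot p \lor p) \land (\lnot p \lor \lnot q \lor r) \land (\lnot p \lor \lnot q \lor p) \land (\lnot s \lor \lnot p \lor r) \land (\lnot s \lor \lnot p \lor p) \land (\lnot s \lor \lnot q \lor r) \land (\lnot s \lor \lnot q \lor p)   [distribute \lor over \land]
≡ (\lnot p \lor r) \land (\lnot s \lor \lnot q \lor r) \land (\lnot s \lor \lnot q \lor p)   [simplify]

(\lnot p \lor r) \land (\lnot s \lor \lnot q \lor r) \land (\lnot s \lor \lnot q \lor p)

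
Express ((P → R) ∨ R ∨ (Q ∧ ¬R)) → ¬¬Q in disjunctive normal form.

(P ∧ ¬R ∧ ¬Q) ∨ Q

((P → R) ∨ R ∨ (Q ∧ ¬R)) → ¬¬Q
≡ ¬((P → R) ∨ R ∨ (Q ∧ ¬R)) ∨ ¬¬Q   [eliminate →]
≡ ¬(¬P ∨ R ∨ R ∨ (Q ∧ ¬R)) ∨ ¬¬Q   [eliminate →]
≡ (¬¬P ∧ ¬R ∧ ¬R ∧ ¬(Q ∧ ¬R)) ∨ ¬¬Q   [De Morgan]
≡ (P ∧ ¬R ∧ ¬R ∧ ¬(Q ∧ ¬R)) ∨ ¬¬Q   [double negation]
≡ (P ∧ ¬R ∧ ¬R ∧ (¬Q ∨ ¬¬R)) ∨ ¬¬Q   [De Morgan]
≡ (P ∧ ¬R ∧ ¬R ∧ (¬Q ∨ R)) ∨ ¬¬Q   [double negation]
≡ (P ∧ ¬R ∧ ¬R ∧ (¬Q ∨ R)) ∨ Q   [double negation]
≡ (P ∧ ¬R ∧ ¬R ∧ ¬Q) ∨ (P ∧ ¬R ∧ ¬R ∧ R) ∨ Q   [distribute ∧ over ∨]
≡ (P ∧ ¬R ∧ ¬Q) ∨ Q   [simplify]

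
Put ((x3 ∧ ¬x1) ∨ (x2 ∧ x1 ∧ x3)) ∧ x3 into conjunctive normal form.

((x3 ∧ ¬x1) ∨ (x2 ∧ x1 ∧ x3)) ∧ x3
⇔ (x3 ∨ x2) ∧ (x3 ∨ x1) ∧ (x3 ∨ x3) ∧ (¬x1 ∨ x2) ∧ (¬x1 ∨ x1) ∧ (¬x1 ∨ x3) ∧ x3   [distribute ∨ over ∧]
⇔ x3 ∧ (¬x1 ∨ x2)   [simplify]

x3 ∧ (¬x1 ∨ x2)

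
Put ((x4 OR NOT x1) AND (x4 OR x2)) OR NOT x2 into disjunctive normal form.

x4 OR (NOT x1 AND x2) OR NOT x2

((x4 OR NOT x1) AND (x4 OR x2)) OR NOT x2
⇔ (x4 AND x4) OR (x4 AND x2) OR (NOT x1 AND x4) OR (NOT x1 AND x2) OR NOT x2
⇔ x4 OR (NOT x1 AND x2) OR NOT x2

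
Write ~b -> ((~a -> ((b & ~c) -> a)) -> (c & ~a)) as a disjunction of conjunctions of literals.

b | (c & ~a)

~b -> ((~a -> ((b & ~c) -> a)) -> (c & ~a))
= ~~b | ((~a -> ((b & ~c) -> a)) -> (c & ~a))
= ~~b | ~(~a -> ((b & ~c) -> a)) | (c & ~a)
= ~~b | ~(~~a | ((b & ~c) -> a)) | (c & ~a)
= ~~b | ~(~~a | ~(b & ~c) | a) | (c & ~a)
= b | ~(~~a | ~(b & ~c) | a) | (c & ~a)
= b | (~~~a & ~~(b & ~c) & ~a) | (c & ~a)
= b | (~a & ~~(b & ~c) & ~a) | (c & ~a)
= b | (~a & b & ~c & ~a) | (c & ~a)
= b | (c & ~a)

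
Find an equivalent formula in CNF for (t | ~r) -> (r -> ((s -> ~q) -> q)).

(t | ~r) -> (r -> ((s -> ~q) -> q))
⇔ ~(t | ~r) | (r -> ((s -> ~q) -> q))   [eliminate ->]
⇔ ~(t | ~r) | ~r | ((s -> ~q) -> q)   [eliminate ->]
⇔ ~(t | ~r) | ~r | ~(s -> ~q) | q   [eliminate ->]
⇔ ~(t | ~r) | ~r | ~(~s | ~q) | q   [eliminate ->]
⇔ (~t & ~~r) | ~r | ~(~s | ~q) | q   [De Morgan]
⇔ (~t & r) | ~r | ~(~s | ~q) | q   [double negation]
⇔ (~t & r) | ~r | (~~s & ~~q) | q   [De Morgan]
⇔ (~t & r) | ~r | (s & ~~q) | q   [double negation]
⇔ (~t & r) | ~r | (s & q) | q   [double negation]
⇔ (~t | ~r | s | q) & (~t | ~r | q | q) & (r | ~r | s | q) & (r | ~r | q | q)   [distribute | over &]
⇔ ~t | ~r | q   [simplify]

~t | ~r | q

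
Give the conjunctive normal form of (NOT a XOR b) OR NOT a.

NOT a OR b

(NOT a XOR b) OR NOT a
⇔ ((NOT a OR b) AND NOT (NOT a AND b)) OR NOT a   — expand XOR
⇔ ((NOT a OR b) AND (NOT NOT a OR NOT b)) OR NOT a   — De Morgan
⇔ ((NOT a OR b) AND (a OR NOT b)) OR NOT a   — double negation
⇔ (NOT a OR b OR NOT a) AND (a OR NOT b OR NOT a)   — distribute OR over AND
⇔ NOT a OR b   — simplify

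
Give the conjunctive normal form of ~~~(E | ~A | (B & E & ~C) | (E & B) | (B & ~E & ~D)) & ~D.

~~~(E | ~A | (B & E & ~C) | (E & B) | (B & ~E & ~D)) & ~D
⇔ ~(E | ~A | (B & E & ~C) | (E & B) | (B & ~E & ~D)) & ~D   [double negation]
⇔ ~E & ~~A & ~(B & E & ~C) & ~(E & B) & ~(B & ~E & ~D) & ~D   [De Morgan]
⇔ ~E & A & ~(B & E & ~C) & ~(E & B) & ~(B & ~E & ~D) & ~D   [double negation]
⇔ ~E & A & (~B | ~E | ~~C) & ~(E & B) & ~(B & ~E & ~D) & ~D   [De Morgan]
⇔ ~E & A & (~B | ~E | C) & ~(E & B) & ~(B & ~E & ~D) & ~D   [double negation]
⇔ ~E & A & (~B | ~E | C) & (~E | ~B) & ~(B & ~E & ~D) & ~D   [De Morgan]
⇔ ~E & A & (~B | ~E | C) & (~E | ~B) & (~B | ~~E | ~~D) & ~D   [De Morgan]
⇔ ~E & A & (~B | ~E | C) & (~E | ~B) & (~B | E | ~~D) & ~D   [double negation]
⇔ ~E & A & (~B | ~E | C) & (~E | ~B) & (~B | E | D) & ~D   [double negation]
⇔ ~E & A & (~B | E | D) & ~D   [simplify]

~E & A & (~B | E | D) & ~D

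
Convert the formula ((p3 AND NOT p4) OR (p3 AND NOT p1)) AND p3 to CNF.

((p3 AND NOT p4) OR (p3 AND NOT p1)) AND p3
≡ (p3 OR p3) AND (p3 OR NOT p1) AND (NOT p4 OR p3) AND (NOT p4 OR NOT p1) AND p3   — distribute OR over AND
≡ p3 AND (NOT p4 OR NOT p1)   — simplify

p3 AND (NOT p4 OR NOT p1)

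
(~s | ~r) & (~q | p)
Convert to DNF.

(~s & ~q) | (~s & p) | (~r & ~q) | (~r & p)

(~s | ~r) & (~q | p)
≡ (~s & ~q) | (~s & p) | (~r & ~q) | (~r & p)   [distribute & over |]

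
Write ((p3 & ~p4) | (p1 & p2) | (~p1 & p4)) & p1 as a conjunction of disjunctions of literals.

(p3 | p2 | ~p1) & (p3 | p2 | p4) & (~p4 | p2 | ~p1) & p1

((p3 & ~p4) | (p1 & p2) | (~p1 & p4)) & p1
≡ (p3 | p1 | ~p1) & (p3 | p1 | p4) & (p3 | p2 | ~p1) & (p3 | p2 | p4) & (~p4 | p1 | ~p1) & (~p4 | p1 | p4) & (~p4 | p2 | ~p1) & (~p4 | p2 | p4) & p1   [distribute | over &]
≡ (p3 | p2 | ~p1) & (p3 | p2 | p4) & (~p4 | p2 | ~p1) & p1   [simplify]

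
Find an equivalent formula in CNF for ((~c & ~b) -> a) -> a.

((~c & ~b) -> a) -> a
≡ ~((~c & ~b) -> a) | a   [eliminate ->]
≡ ~(~(~c & ~b) | a) | a   [eliminate ->]
≡ (~~(~c & ~b) & ~a) | a   [De Morgan]
≡ (~c & ~b & ~a) | a   [double negation]
≡ (~c | a) & (~b | a) & (~a | a)   [distribute | over &]
≡ (~c | a) & (~b | a)   [simplify]

(~c | a) & (~b | a)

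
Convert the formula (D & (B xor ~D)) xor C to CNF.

(D & (B xor ~D)) xor C
≡ ((D & (B xor ~D)) | C) & ~(D & (B xor ~D) & C)   — expand xor
≡ ((D & (B | ~D) & ~(B & ~D)) | C) & ~(D & (B xor ~D) & C)   — expand xor
≡ ((D & (B | ~D) & ~(B & ~D)) | C) & ~(D & (B | ~D) & ~(B & ~D) & C)   — expand xor
≡ ((D & (B | ~D) & (~B | ~~D)) | C) & ~(D & (B | ~D) & ~(B & ~D) & C)   — De Morgan
≡ ((D & (B | ~D) & (~B | D)) | C) & ~(D & (B | ~D) & ~(B & ~D) & C)   — double negation
≡ ((D & (B | ~D) & (~B | D)) | C) & (~D | ~(B | ~D) | ~~(B & ~D) | ~C)   — De Morgan
≡ ((D & (B | ~D) & (~B | D)) | C) & (~D | (~B & ~~D) | ~~(B & ~D) | ~C)   — De Morgan
≡ ((D & (B | ~D) & (~B | D)) | C) & (~D | (~B & D) | ~~(B & ~D) | ~C)   — double negation
≡ ((D & (B | ~D) & (~B | D)) | C) & (~D | (~B & D) | (B & ~D) | ~C)   — double negation
≡ (D | C) & (B | ~D | C) & (~B | D | C) & (~D | ~B | B | ~C) & (~D | ~B | ~D | ~C) & (~D | D | B | ~C) & (~D | D | ~D | ~C)   — distribute | over &
≡ (D | C) & (B | ~D | C) & (~D | ~B | ~C)   — simplify

(D | C) & (B | ~D | C) & (~D | ~B | ~C)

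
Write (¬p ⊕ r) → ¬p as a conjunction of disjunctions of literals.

¬r ∨ ¬p

(¬p ⊕ r) → ¬p
⇔ ¬(¬p ⊕ r) ∨ ¬p
⇔ ¬((¬p ∨ r) ∧ ¬(¬p ∧ r)) ∨ ¬p
⇔ ¬(¬p ∨ r) ∨ ¬¬(¬p ∧ r) ∨ ¬p
⇔ (¬¬p ∧ ¬r) ∨ ¬¬(¬p ∧ r) ∨ ¬p
⇔ (p ∧ ¬r) ∨ ¬¬(¬p ∧ r) ∨ ¬p
⇔ (p ∧ ¬r) ∨ (¬p ∧ r) ∨ ¬p
⇔ (p ∨ ¬p ∨ ¬p) ∧ (p ∨ r ∨ ¬p) ∧ (¬r ∨ ¬p ∨ ¬p) ∧ (¬r ∨ r ∨ ¬p)
⇔ ¬r ∨ ¬p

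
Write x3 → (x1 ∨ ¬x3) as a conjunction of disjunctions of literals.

¬x3 ∨ x1

x3 → (x1 ∨ ¬x3)
= ¬x3 ∨ x1 ∨ ¬x3   [eliminate →]
= ¬x3 ∨ x1   [simplify]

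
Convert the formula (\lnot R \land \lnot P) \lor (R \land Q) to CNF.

(\lnot R \lor Q) \land (\lnot P \lor R) \land (\lnot P \lor Q)

(\lnot R \land \lnot P) \lor (R \land Q)
≡ (\lnot R \lor R) \land (\lnot R \lor Q) \land (\lnot P \lor R) \land (\lnot P \lor Q)   [distribute \lor over \land]
≡ (\lnot R \lor Q) \land (\lnot P \lor R) \land (\lnot P \lor Q)   [simplify]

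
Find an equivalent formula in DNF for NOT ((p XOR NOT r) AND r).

NOT ((p XOR NOT r) AND r)
≡ NOT (((p AND NOT NOT r) OR (NOT p AND NOT r)) AND r)   (expand XOR)
≡ NOT ((p AND NOT NOT r) OR (NOT p AND NOT r)) OR NOT r   (De Morgan)
≡ (NOT (p AND NOT NOT r) AND NOT (NOT p AND NOT r)) OR NOT r   (De Morgan)
≡ ((NOT p OR NOT NOT NOT r) AND NOT (NOT p AND NOT r)) OR NOT r   (De Morgan)
≡ ((NOT p OR NOT r) AND NOT (NOT p AND NOT r)) OR NOT r   (double negation)
≡ ((NOT p OR NOT r) AND (NOT NOT p OR NOT NOT r)) OR NOT r   (De Morgan)
≡ ((NOT p OR NOT r) AND (p OR NOT NOT r)) OR NOT r   (double negation)
≡ ((NOT p OR NOT r) AND (p OR r)) OR NOT r   (double negation)
≡ (NOT p AND p) OR (NOT p AND r) OR (NOT r AND p) OR (NOT r AND r) OR NOT r   (distribute AND over OR)
≡ (NOT p AND r) OR NOT r   (simplify)

(NOT p AND r) OR NOT r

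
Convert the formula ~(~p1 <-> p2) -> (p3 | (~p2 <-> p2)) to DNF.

(p1 & ~p2) | (p2 & ~p1) | p3

~(~p1 <-> p2) -> (p3 | (~p2 <-> p2))
⇔ ~~(~p1 <-> p2) | p3 | (~p2 <-> p2)   — eliminate ->
⇔ ~~((~p1 -> p2) & (p2 -> ~p1)) | p3 | (~p2 <-> p2)   — eliminate <->
⇔ ~~((~~p1 | p2) & (p2 -> ~p1)) | p3 | (~p2 <-> p2)   — eliminate ->
⇔ ~~((~~p1 | p2) & (~p2 | ~p1)) | p3 | (~p2 <-> p2)   — eliminate ->
⇔ ~~((~~p1 | p2) & (~p2 | ~p1)) | p3 | ((~p2 -> p2) & (p2 -> ~p2))   — eliminate <->
⇔ ~~((~~p1 | p2) & (~p2 | ~p1)) | p3 | ((~~p2 | p2) & (p2 -> ~p2))   — eliminate ->
⇔ ~~((~~p1 | p2) & (~p2 | ~p1)) | p3 | ((~~p2 | p2) & (~p2 | ~p2))   — eliminate ->
⇔ ((~~p1 | p2) & (~p2 | ~p1)) | p3 | ((~~p2 | p2) & (~p2 | ~p2))   — double negation
⇔ ((p1 | p2) & (~p2 | ~p1)) | p3 | ((~~p2 | p2) & (~p2 | ~p2))   — double negation
⇔ ((p1 | p2) & (~p2 | ~p1)) | p3 | ((p2 | p2) & (~p2 | ~p2))   — double negation
⇔ (p1 & ~p2) | (p1 & ~p1) | (p2 & ~p2) | (p2 & ~p1) | p3 | (p2 & ~p2) | (p2 & ~p2) | (p2 & ~p2) | (p2 & ~p2)   — distribute & over |
⇔ (p1 & ~p2) | (p2 & ~p1) | p3   — simplify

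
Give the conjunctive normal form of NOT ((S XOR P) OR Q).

NOT ((S XOR P) OR Q)
= NOT (((S OR P) AND NOT (S AND P)) OR Q)   (expand XOR)
= NOT ((S OR P) AND NOT (S AND P)) AND NOT Q   (De Morgan)
= (NOT (S OR P) OR NOT NOT (S AND P)) AND NOT Q   (De Morgan)
= ((NOT S AND NOT P) OR NOT NOT (S AND P)) AND NOT Q   (De Morgan)
= ((NOT S AND NOT P) OR (S AND P)) AND NOT Q   (double negation)
= (NOT S OR S) AND (NOT S OR P) AND (NOT P OR S) AND (NOT P OR P) AND NOT Q   (distribute OR over AND)
= (NOT S OR P) AND (NOT P OR S) AND NOT Q   (simplify)

(NOT S OR P) AND (NOT P OR S) AND NOT Q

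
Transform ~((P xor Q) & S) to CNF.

(~P | Q | ~S) & (~Q | P | ~S)

~((P xor Q) & S)
⇔ ~((P | Q) & ~(P & Q) & S)   (expand xor)
⇔ ~(P | Q) | ~~(P & Q) | ~S   (De Morgan)
⇔ (~P & ~Q) | ~~(P & Q) | ~S   (De Morgan)
⇔ (~P & ~Q) | (P & Q) | ~S   (double negation)
⇔ (~P | P | ~S) & (~P | Q | ~S) & (~Q | P | ~S) & (~Q | Q | ~S)   (distribute | over &)
⇔ (~P | Q | ~S) & (~Q | P | ~S)   (simplify)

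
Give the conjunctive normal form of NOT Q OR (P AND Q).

NOT Q OR P

NOT Q OR (P AND Q)
⇔ (NOT Q OR P) AND (NOT Q OR Q)   — distribute OR over AND
⇔ NOT Q OR P   — simplify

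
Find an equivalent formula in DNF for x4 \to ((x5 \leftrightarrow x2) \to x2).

x4 \to ((x5 \leftrightarrow x2) \to x2)
≡ \lnot x4 \lor ((x5 \leftrightarrow x2) \to x2)   [eliminate \to]
≡ \lnot x4 \lor \lnot (x5 \leftrightarrow x2) \lor x2   [eliminate \to]
≡ \lnot x4 \lor \lnot ((x5 \to x2) \land (x2 \to x5)) \lor x2   [eliminate \leftrightarrow]
≡ \lnot x4 \lor \lnot ((\lnot x5 \lor x2) \land (x2 \to x5)) \lor x2   [eliminate \to]
≡ \lnot x4 \lor \lnot ((\lnot x5 \lor x2) \land (\lnot x2 \lor x5)) \lor x2   [eliminate \to]
≡ \lnot x4 \lor \lnot (\lnot x5 \lor x2) \lor \lnot (\lnot x2 \lor x5) \lor x2   [De Morgan]
≡ \lnot x4 \lor (\lnot \lnot x5 \land \lnot x2) \lor \lnot (\lnot x2 \lor x5) \lor x2   [De Morgan]
≡ \lnot x4 \lor (x5 \land \lnot x2) \lor \lnot (\lnot x2 \lor x5) \lor x2   [double negation]
≡ \lnot x4 \lor (x5 \land \lnot x2) \lor (\lnot \lnot x2 \land \lnot x5) \lor x2   [De Morgan]
≡ \lnot x4 \lor (x5 \land \lnot x2) \lor (x2 \land \lnot x5) \lor x2   [double negation]
≡ \lnot x4 \lor (x5 \land \lnot x2) \lor x2   [simplify]

\lnot x4 \lor (x5 \land \lnot x2) \lor x2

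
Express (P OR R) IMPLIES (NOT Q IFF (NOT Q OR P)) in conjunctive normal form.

NOT P OR NOT Q

(P OR R) IMPLIES (NOT Q IFF (NOT Q OR P))
≡ NOT (P OR R) OR (NOT Q IFF (NOT Q OR P))   (eliminate IMPLIES)
≡ NOT (P OR R) OR ((NOT Q IMPLIES (NOT Q OR P)) AND ((NOT Q OR P) IMPLIES NOT Q))   (eliminate IFF)
≡ NOT (P OR R) OR ((NOT NOT Q OR NOT Q OR P) AND ((NOT Q OR P) IMPLIES NOT Q))   (eliminate IMPLIES)
≡ NOT (P OR R) OR ((NOT NOT Q OR NOT Q OR P) AND (NOT (NOT Q OR P) OR NOT Q))   (eliminate IMPLIES)
≡ (NOT P AND NOT R) OR ((NOT NOT Q OR NOT Q OR P) AND (NOT (NOT Q OR P) OR NOT Q))   (De Morgan)
≡ (NOT P AND NOT R) OR ((Q OR NOT Q OR P) AND (NOT (NOT Q OR P) OR NOT Q))   (double negation)
≡ (NOT P AND NOT R) OR ((Q OR NOT Q OR P) AND ((NOT NOT Q AND NOT P) OR NOT Q))   (De Morgan)
≡ (NOT P AND NOT R) OR ((Q OR NOT Q OR P) AND ((Q AND NOT P) OR NOT Q))   (double negation)
≡ (NOT P OR Q OR NOT Q OR P) AND (NOT P OR Q OR NOT Q) AND (NOT P OR NOT P OR NOT Q) AND (NOT R OR Q OR NOT Q OR P) AND (NOT R OR Q OR NOT Q) AND (NOT R OR NOT P OR NOT Q)   (distribute OR over AND)
≡ NOT P OR NOT Q   (simplify)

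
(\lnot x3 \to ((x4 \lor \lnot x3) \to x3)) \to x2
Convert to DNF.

\lnot x3 \lor x2

(\lnot x3 \to ((x4 \lor \lnot x3) \to x3)) \to x2
≡ \lnot (\lnot x3 \to ((x4 \lor \lnot x3) \to x3)) \lor x2
≡ \lnot (\lnot \lnot x3 \lor ((x4 \lor \lnot x3) \to x3)) \lor x2
≡ \lnot (\lnot \lnot x3 \lor \lnot (x4 \lor \lnot x3) \lor x3) \lor x2
≡ (\lnot \lnot \lnot x3 \land \lnot \lnot (x4 \lor \lnot x3) \land \lnot x3) \lor x2
≡ (\lnot x3 \land \lnot \lnot (x4 \lor \lnot x3) \land \lnot x3) \lor x2
≡ (\lnot x3 \land (x4 \lor \lnot x3) \land \lnot x3) \lor x2
≡ (\lnot x3 \land x4 \land \lnot x3) \lor (\lnot x3 \land \lnot x3 \land \lnot x3) \lor x2
≡ \lnot x3 \lor x2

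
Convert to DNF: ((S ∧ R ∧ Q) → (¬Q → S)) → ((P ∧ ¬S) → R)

¬P ∨ S ∨ R

((S ∧ R ∧ Q) → (¬Q → S)) → ((P ∧ ¬S) → R)
⇔ ¬((S ∧ R ∧ Q) → (¬Q → S)) ∨ ((P ∧ ¬S) → R)   (eliminate →)
⇔ ¬(¬(S ∧ R ∧ Q) ∨ (¬Q → S)) ∨ ((P ∧ ¬S) → R)   (eliminate →)
⇔ ¬(¬(S ∧ R ∧ Q) ∨ ¬¬Q ∨ S) ∨ ((P ∧ ¬S) → R)   (eliminate →)
⇔ ¬(¬(S ∧ R ∧ Q) ∨ ¬¬Q ∨ S) ∨ ¬(P ∧ ¬S) ∨ R   (eliminate →)
⇔ (¬¬(S ∧ R ∧ Q) ∧ ¬¬¬Q ∧ ¬S) ∨ ¬(P ∧ ¬S) ∨ R   (De Morgan)
⇔ (S ∧ R ∧ Q ∧ ¬¬¬Q ∧ ¬S) ∨ ¬(P ∧ ¬S) ∨ R   (double negation)
⇔ (S ∧ R ∧ Q ∧ ¬Q ∧ ¬S) ∨ ¬(P ∧ ¬S) ∨ R   (double negation)
⇔ (S ∧ R ∧ Q ∧ ¬Q ∧ ¬S) ∨ ¬P ∨ ¬¬S ∨ R   (De Morgan)
⇔ (S ∧ R ∧ Q ∧ ¬Q ∧ ¬S) ∨ ¬P ∨ S ∨ R   (double negation)
⇔ ¬P ∨ S ∨ R   (simplify)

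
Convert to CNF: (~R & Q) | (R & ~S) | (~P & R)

(~R & Q) | (R & ~S) | (~P & R)
= (~R | R | ~P) & (~R | R | R) & (~R | ~S | ~P) & (~R | ~S | R) & (Q | R | ~P) & (Q | R | R) & (Q | ~S | ~P) & (Q | ~S | R)   — distribute | over &
= (~R | ~S | ~P) & (Q | R) & (Q | ~S | ~P)   — simplify

(~R | ~S | ~P) & (Q | R) & (Q | ~S | ~P)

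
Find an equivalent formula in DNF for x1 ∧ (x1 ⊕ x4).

x1 ∧ ¬x4

x1 ∧ (x1 ⊕ x4)
⇔ x1 ∧ ((x1 ∧ ¬x4) ∨ (¬x1 ∧ x4))   [expand ⊕]
⇔ (x1 ∧ x1 ∧ ¬x4) ∨ (x1 ∧ ¬x1 ∧ x4)   [distribute ∧ over ∨]
⇔ x1 ∧ ¬x4   [simplify]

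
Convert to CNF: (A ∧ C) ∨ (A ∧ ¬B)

A ∧ (C ∨ ¬B)

(A ∧ C) ∨ (A ∧ ¬B)
= (A ∨ A) ∧ (A ∨ ¬B) ∧ (C ∨ A) ∧ (C ∨ ¬B)   [distribute ∨ over ∧]
= A ∧ (C ∨ ¬B)   [simplify]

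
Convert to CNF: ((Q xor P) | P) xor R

((Q xor P) | P) xor R
≡ ((Q xor P) | P | R) & ~(((Q xor P) | P) & R)   [expand xor]
≡ (((Q | P) & ~(Q & P)) | P | R) & ~(((Q xor P) | P) & R)   [expand xor]
≡ (((Q | P) & ~(Q & P)) | P | R) & ~((((Q | P) & ~(Q & P)) | P) & R)   [expand xor]
≡ (((Q | P) & (~Q | ~P)) | P | R) & ~((((Q | P) & ~(Q & P)) | P) & R)   [De Morgan]
≡ (((Q | P) & (~Q | ~P)) | P | R) & (~(((Q | P) & ~(Q & P)) | P) | ~R)   [De Morgan]
≡ (((Q | P) & (~Q | ~P)) | P | R) & ((~((Q | P) & ~(Q & P)) & ~P) | ~R)   [De Morgan]
≡ (((Q | P) & (~Q | ~P)) | P | R) & (((~(Q | P) | ~~(Q & P)) & ~P) | ~R)   [De Morgan]
≡ (((Q | P) & (~Q | ~P)) | P | R) & ((((~Q & ~P) | ~~(Q & P)) & ~P) | ~R)   [De Morgan]
≡ (((Q | P) & (~Q | ~P)) | P | R) & ((((~Q & ~P) | (Q & P)) & ~P) | ~R)   [double negation]
≡ (Q | P | P | R) & (~Q | ~P | P | R) & (~Q | Q | ~R) & (~Q | P | ~R) & (~P | Q | ~R) & (~P | P | ~R) & (~P | ~R)   [distribute | over &]
≡ (Q | P | R) & (~Q | P | ~R) & (~P | ~R)   [simplify]

(Q | P | R) & (~Q | P | ~R) & (~P | ~R)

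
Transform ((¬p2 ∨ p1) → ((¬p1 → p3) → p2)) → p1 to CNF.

(¬p2 ∨ p1) ∧ (p1 ∨ p3)

((¬p2 ∨ p1) → ((¬p1 → p3) → p2)) → p1
≡ ¬((¬p2 ∨ p1) → ((¬p1 → p3) → p2)) ∨ p1   — eliminate →
≡ ¬(¬(¬p2 ∨ p1) ∨ ((¬p1 → p3) → p2)) ∨ p1   — eliminate →
≡ ¬(¬(¬p2 ∨ p1) ∨ ¬(¬p1 → p3) ∨ p2) ∨ p1   — eliminate →
≡ ¬(¬(¬p2 ∨ p1) ∨ ¬(¬¬p1 ∨ p3) ∨ p2) ∨ p1   — eliminate →
≡ (¬¬(¬p2 ∨ p1) ∧ ¬¬(¬¬p1 ∨ p3) ∧ ¬p2) ∨ p1   — De Morgan
≡ ((¬p2 ∨ p1) ∧ ¬¬(¬¬p1 ∨ p3) ∧ ¬p2) ∨ p1   — double negation
≡ ((¬p2 ∨ p1) ∧ (¬¬p1 ∨ p3) ∧ ¬p2) ∨ p1   — double negation
≡ ((¬p2 ∨ p1) ∧ (p1 ∨ p3) ∧ ¬p2) ∨ p1   — double negation
≡ (¬p2 ∨ p1 ∨ p1) ∧ (p1 ∨ p3 ∨ p1) ∧ (¬p2 ∨ p1)   — distribute ∨ over ∧
≡ (¬p2 ∨ p1) ∧ (p1 ∨ p3)   — simplify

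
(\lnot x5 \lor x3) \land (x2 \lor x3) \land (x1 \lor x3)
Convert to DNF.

(\lnot x5 \lor x3) \land (x2 \lor x3) \land (x1 \lor x3)
= (\lnot x5 \land x2 \land x1) \lor (\lnot x5 \land x2 \land x3) \lor (\lnot x5 \land x3 \land x1) \lor (\lnot x5 \land x3 \land x3) \lor (x3 \land x2 \land x1) \lor (x3 \land x2 \land x3) \lor (x3 \land x3 \land x1) \lor (x3 \land x3 \land x3)   [distribute \land over \lor]
= (\lnot x5 \land x2 \land x1) \lor x3   [simplify]

(\lnot x5 \land x2 \land x1) \lor x3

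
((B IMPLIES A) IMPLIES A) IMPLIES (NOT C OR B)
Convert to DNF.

(NOT B AND NOT A) OR NOT C OR B

((B IMPLIES A) IMPLIES A) IMPLIES (NOT C OR B)
≡ NOT ((B IMPLIES A) IMPLIES A) OR NOT C OR B   (eliminate IMPLIES)
≡ NOT (NOT (B IMPLIES A) OR A) OR NOT C OR B   (eliminate IMPLIES)
≡ NOT (NOT (NOT B OR A) OR A) OR NOT C OR B   (eliminate IMPLIES)
≡ (NOT NOT (NOT B OR A) AND NOT A) OR NOT C OR B   (De Morgan)
≡ ((NOT B OR A) AND NOT A) OR NOT C OR B   (double negation)
≡ (NOT B AND NOT A) OR (A AND NOT A) OR NOT C OR B   (distribute AND over OR)
≡ (NOT B AND NOT A) OR NOT C OR B   (simplify)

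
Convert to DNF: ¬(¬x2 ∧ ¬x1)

x2 ∨ x1

¬(¬x2 ∧ ¬x1)
≡ ¬¬x2 ∨ ¬¬x1   (De Morgan)
≡ x2 ∨ ¬¬x1   (double negation)
≡ x2 ∨ x1   (double negation)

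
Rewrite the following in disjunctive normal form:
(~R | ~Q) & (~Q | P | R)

(~R & P) | ~Q

(~R | ~Q) & (~Q | P | R)
= (~R & ~Q) | (~R & P) | (~R & R) | (~Q & ~Q) | (~Q & P) | (~Q & R)   [distribute & over |]
= (~R & P) | ~Q   [simplify]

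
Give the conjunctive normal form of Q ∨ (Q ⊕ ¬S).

Q ∨ ¬S

Q ∨ (Q ⊕ ¬S)
≡ Q ∨ ((Q ∨ ¬S) ∧ ¬(Q ∧ ¬S))   [expand ⊕]
≡ Q ∨ ((Q ∨ ¬S) ∧ (¬Q ∨ ¬¬S))   [De Morgan]
≡ Q ∨ ((Q ∨ ¬S) ∧ (¬Q ∨ S))   [double negation]
≡ (Q ∨ Q ∨ ¬S) ∧ (Q ∨ ¬Q ∨ S)   [distribute ∨ over ∧]
≡ Q ∨ ¬S   [simplify]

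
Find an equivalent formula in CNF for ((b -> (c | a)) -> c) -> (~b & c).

(~b | c | a) & (~c | ~b)

((b -> (c | a)) -> c) -> (~b & c)
≡ ~((b -> (c | a)) -> c) | (~b & c)   [eliminate ->]
≡ ~(~(b -> (c | a)) | c) | (~b & c)   [eliminate ->]
≡ ~(~(~b | c | a) | c) | (~b & c)   [eliminate ->]
≡ (~~(~b | c | a) & ~c) | (~b & c)   [De Morgan]
≡ ((~b | c | a) & ~c) | (~b & c)   [double negation]
≡ (~b | c | a | ~b) & (~b | c | a | c) & (~c | ~b) & (~c | c)   [distribute | over &]
≡ (~b | c | a) & (~c | ~b)   [simplify]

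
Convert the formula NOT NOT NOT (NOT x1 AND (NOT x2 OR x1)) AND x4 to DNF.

NOT NOT NOT (NOT x1 AND (NOT x2 OR x1)) AND x4
= NOT (NOT x1 AND (NOT x2 OR x1)) AND x4   [double negation]
= (NOT NOT x1 OR NOT (NOT x2 OR x1)) AND x4   [De Morgan]
= (x1 OR NOT (NOT x2 OR x1)) AND x4   [double negation]
= (x1 OR (NOT NOT x2 AND NOT x1)) AND x4   [De Morgan]
= (x1 OR (x2 AND NOT x1)) AND x4   [double negation]
= (x1 AND x4) OR (x2 AND NOT x1 AND x4)   [distribute AND over OR]

(x1 AND x4) OR (x2 AND NOT x1 AND x4)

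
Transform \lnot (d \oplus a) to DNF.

\lnot (d \oplus a)
≡ \lnot ((d \land \lnot a) \lor (\lnot d \land a))   [expand \oplus]
≡ \lnot (d \land \lnot a) \land \lnot (\lnot d \land a)   [De Morgan]
≡ (\lnot d \lor \lnot \lnot a) \land \lnot (\lnot d \land a)   [De Morgan]
≡ (\lnot d \lor a) \land \lnot (\lnot d \land a)   [double negation]
≡ (\lnot d \lor a) \land (\lnot \lnot d \lor \lnot a)   [De Morgan]
≡ (\lnot d \lor a) \land (d \lor \lnot a)   [double negation]
≡ (\lnot d \land d) \lor (\lnot d \land \lnot a) \lor (a \land d) \lor (a \land \lnot a)   [distribute \land over \lor]
≡ (\lnot d \land \lnot a) \lor (a \land d)   [simplify]

(\lnot d \land \lnot a) \lor (a \land d)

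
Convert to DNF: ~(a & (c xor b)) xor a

~(a & (c xor b)) xor a
⇔ (~(a & (c xor b)) & ~a) | (~~(a & (c xor b)) & a)   — expand xor
⇔ (~(a & ((c & ~b) | (~c & b))) & ~a) | (~~(a & (c xor b)) & a)   — expand xor
⇔ (~(a & ((c & ~b) | (~c & b))) & ~a) | (~~(a & ((c & ~b) | (~c & b))) & a)   — expand xor
⇔ ((~a | ~((c & ~b) | (~c & b))) & ~a) | (~~(a & ((c & ~b) | (~c & b))) & a)   — De Morgan
⇔ ((~a | (~(c & ~b) & ~(~c & b))) & ~a) | (~~(a & ((c & ~b) | (~c & b))) & a)   — De Morgan
⇔ ((~a | ((~c | ~~b) & ~(~c & b))) & ~a) | (~~(a & ((c & ~b) | (~c & b))) & a)   — De Morgan
⇔ ((~a | ((~c | b) & ~(~c & b))) & ~a) | (~~(a & ((c & ~b) | (~c & b))) & a)   — double negation
⇔ ((~a | ((~c | b) & (~~c | ~b))) & ~a) | (~~(a & ((c & ~b) | (~c & b))) & a)   — De Morgan
⇔ ((~a | ((~c | b) & (c | ~b))) & ~a) | (~~(a & ((c & ~b) | (~c & b))) & a)   — double negation
⇔ ((~a | ((~c | b) & (c | ~b))) & ~a) | (a & ((c & ~b) | (~c & b)) & a)   — double negation
⇔ (~a & ~a) | (~c & c & ~a) | (~c & ~b & ~a) | (b & c & ~a) | (b & ~b & ~a) | (a & c & ~b & a) | (a & ~c & b & a)   — distribute & over |
⇔ ~a | (a & c & ~b) | (a & ~c & b)   — simplify

~a | (a & c & ~b) | (a & ~c & b)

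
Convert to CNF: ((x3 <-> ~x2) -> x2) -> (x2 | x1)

((x3 <-> ~x2) -> x2) -> (x2 | x1)
⇔ ~((x3 <-> ~x2) -> x2) | x2 | x1   [eliminate ->]
⇔ ~(~(x3 <-> ~x2) | x2) | x2 | x1   [eliminate ->]
⇔ ~(~((x3 -> ~x2) & (~x2 -> x3)) | x2) | x2 | x1   [eliminate <->]
⇔ ~(~((~x3 | ~x2) & (~x2 -> x3)) | x2) | x2 | x1   [eliminate ->]
⇔ ~(~((~x3 | ~x2) & (~~x2 | x3)) | x2) | x2 | x1   [eliminate ->]
⇔ (~~((~x3 | ~x2) & (~~x2 | x3)) & ~x2) | x2 | x1   [De Morgan]
⇔ ((~x3 | ~x2) & (~~x2 | x3) & ~x2) | x2 | x1   [double negation]
⇔ ((~x3 | ~x2) & (x2 | x3) & ~x2) | x2 | x1   [double negation]
⇔ (~x3 | ~x2 | x2 | x1) & (x2 | x3 | x2 | x1) & (~x2 | x2 | x1)   [distribute | over &]
⇔ x2 | x3 | x1   [simplify]

x2 | x3 | x1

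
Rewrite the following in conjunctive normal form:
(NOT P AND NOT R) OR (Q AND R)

(NOT P OR Q) AND (NOT P OR R) AND (NOT R OR Q)

(NOT P AND NOT R) OR (Q AND R)
⇔ (NOT P OR Q) AND (NOT P OR R) AND (NOT R OR Q) AND (NOT R OR R)   — distribute OR over AND
⇔ (NOT P OR Q) AND (NOT P OR R) AND (NOT R OR Q)   — simplify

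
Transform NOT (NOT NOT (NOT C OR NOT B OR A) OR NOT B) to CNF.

NOT (NOT NOT (NOT C OR NOT B OR A) OR NOT B)
⇔ NOT NOT NOT (NOT C OR NOT B OR A) AND NOT NOT B   [De Morgan]
⇔ NOT (NOT C OR NOT B OR A) AND NOT NOT B   [double negation]
⇔ NOT NOT C AND NOT NOT B AND NOT A AND NOT NOT B   [De Morgan]
⇔ C AND NOT NOT B AND NOT A AND NOT NOT B   [double negation]
⇔ C AND B AND NOT A AND NOT NOT B   [double negation]
⇔ C AND B AND NOT A AND B   [double negation]
⇔ C AND B AND NOT A   [simplify]

C AND B AND NOT A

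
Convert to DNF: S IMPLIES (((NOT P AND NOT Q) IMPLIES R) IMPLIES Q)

NOT S OR (NOT P AND NOT Q AND NOT R) OR Q

S IMPLIES (((NOT P AND NOT Q) IMPLIES R) IMPLIES Q)
≡ NOT S OR (((NOT P AND NOT Q) IMPLIES R) IMPLIES Q)   [eliminate IMPLIES]
≡ NOT S OR NOT ((NOT P AND NOT Q) IMPLIES R) OR Q   [eliminate IMPLIES]
≡ NOT S OR NOT (NOT (NOT P AND NOT Q) OR R) OR Q   [eliminate IMPLIES]
≡ NOT S OR (NOT NOT (NOT P AND NOT Q) AND NOT R) OR Q   [De Morgan]
≡ NOT S OR (NOT P AND NOT Q AND NOT R) OR Q   [double negation]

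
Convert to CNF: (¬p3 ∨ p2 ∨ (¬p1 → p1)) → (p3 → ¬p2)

(¬p3 ∨ p2 ∨ (¬p1 → p1)) → (p3 → ¬p2)
≡ ¬(¬p3 ∨ p2 ∨ (¬p1 → p1)) ∨ (p3 → ¬p2)   (eliminate →)
≡ ¬(¬p3 ∨ p2 ∨ ¬¬p1 ∨ p1) ∨ (p3 → ¬p2)   (eliminate →)
≡ ¬(¬p3 ∨ p2 ∨ ¬¬p1 ∨ p1) ∨ ¬p3 ∨ ¬p2   (eliminate →)
≡ (¬¬p3 ∧ ¬p2 ∧ ¬¬¬p1 ∧ ¬p1) ∨ ¬p3 ∨ ¬p2   (De Morgan)
≡ (p3 ∧ ¬p2 ∧ ¬¬¬p1 ∧ ¬p1) ∨ ¬p3 ∨ ¬p2   (double negation)
≡ (p3 ∧ ¬p2 ∧ ¬p1 ∧ ¬p1) ∨ ¬p3 ∨ ¬p2   (double negation)
≡ (p3 ∨ ¬p3 ∨ ¬p2) ∧ (¬p2 ∨ ¬p3 ∨ ¬p2) ∧ (¬p1 ∨ ¬p3 ∨ ¬p2) ∧ (¬p1 ∨ ¬p3 ∨ ¬p2)   (distribute ∨ over ∧)
≡ ¬p2 ∨ ¬p3   (simplify)

¬p2 ∨ ¬p3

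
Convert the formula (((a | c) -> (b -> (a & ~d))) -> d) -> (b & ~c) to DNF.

(~a & ~c & ~d) | (~b & ~d) | (a & ~d) | (b & ~c)

(((a | c) -> (b -> (a & ~d))) -> d) -> (b & ~c)
= ~(((a | c) -> (b -> (a & ~d))) -> d) | (b & ~c)   [eliminate ->]
= ~(~((a | c) -> (b -> (a & ~d))) | d) | (b & ~c)   [eliminate ->]
= ~(~(~(a | c) | (b -> (a & ~d))) | d) | (b & ~c)   [eliminate ->]
= ~(~(~(a | c) | ~b | (a & ~d)) | d) | (b & ~c)   [eliminate ->]
= (~~(~(a | c) | ~b | (a & ~d)) & ~d) | (b & ~c)   [De Morgan]
= ((~(a | c) | ~b | (a & ~d)) & ~d) | (b & ~c)   [double negation]
= (((~a & ~c) | ~b | (a & ~d)) & ~d) | (b & ~c)   [De Morgan]
= (~a & ~c & ~d) | (~b & ~d) | (a & ~d & ~d) | (b & ~c)   [distribute & over |]
= (~a & ~c & ~d) | (~b & ~d) | (a & ~d) | (b & ~c)   [simplify]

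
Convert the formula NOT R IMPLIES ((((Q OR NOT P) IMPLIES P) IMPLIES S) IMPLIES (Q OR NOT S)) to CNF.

R OR NOT S OR Q

NOT R IMPLIES ((((Q OR NOT P) IMPLIES P) IMPLIES S) IMPLIES (Q OR NOT S))
= NOT NOT R OR ((((Q OR NOT P) IMPLIES P) IMPLIES S) IMPLIES (Q OR NOT S))   (eliminate IMPLIES)
= NOT NOT R OR NOT (((Q OR NOT P) IMPLIES P) IMPLIES S) OR Q OR NOT S   (eliminate IMPLIES)
= NOT NOT R OR NOT (NOT ((Q OR NOT P) IMPLIES P) OR S) OR Q OR NOT S   (eliminate IMPLIES)
= NOT NOT R OR NOT (NOT (NOT (Q OR NOT P) OR P) OR S) OR Q OR NOT S   (eliminate IMPLIES)
= R OR NOT (NOT (NOT (Q OR NOT P) OR P) OR S) OR Q OR NOT S   (double negation)
= R OR (NOT NOT (NOT (Q OR NOT P) OR P) AND NOT S) OR Q OR NOT S   (De Morgan)
= R OR ((NOT (Q OR NOT P) OR P) AND NOT S) OR Q OR NOT S   (double negation)
= R OR (((NOT Q AND NOT NOT P) OR P) AND NOT S) OR Q OR NOT S   (De Morgan)
= R OR (((NOT Q AND P) OR P) AND NOT S) OR Q OR NOT S   (double negation)
= (R OR NOT Q OR P OR Q OR NOT S) AND (R OR P OR P OR Q OR NOT S) AND (R OR NOT S OR Q OR NOT S)   (distribute OR over AND)
= R OR NOT S OR Q   (simplify)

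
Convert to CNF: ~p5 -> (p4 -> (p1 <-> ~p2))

(p5 | ~p4 | ~p1 | ~p2) & (p5 | ~p4 | p2 | p1)

~p5 -> (p4 -> (p1 <-> ~p2))
⇔ ~~p5 | (p4 -> (p1 <-> ~p2))   — eliminate ->
⇔ ~~p5 | ~p4 | (p1 <-> ~p2)   — eliminate ->
⇔ ~~p5 | ~p4 | ((p1 -> ~p2) & (~p2 -> p1))   — eliminate <->
⇔ ~~p5 | ~p4 | ((~p1 | ~p2) & (~p2 -> p1))   — eliminate ->
⇔ ~~p5 | ~p4 | ((~p1 | ~p2) & (~~p2 | p1))   — eliminate ->
⇔ p5 | ~p4 | ((~p1 | ~p2) & (~~p2 | p1))   — double negation
⇔ p5 | ~p4 | ((~p1 | ~p2) & (p2 | p1))   — double negation
⇔ (p5 | ~p4 | ~p1 | ~p2) & (p5 | ~p4 | p2 | p1)   — distribute | over &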